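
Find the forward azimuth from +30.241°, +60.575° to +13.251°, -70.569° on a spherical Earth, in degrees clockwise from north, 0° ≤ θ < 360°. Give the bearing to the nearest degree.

305°

Δλ = -70.569 − 60.575 = -131.144°.
θ = atan2( sin Δλ · cos φ₂ , cos φ₁ · sin φ₂ − sin φ₁ · cos φ₂ · cos Δλ )
  = atan2(-0.73301, 0.52057) = -54.618° → normalised to [0°, 360°): 305.382°.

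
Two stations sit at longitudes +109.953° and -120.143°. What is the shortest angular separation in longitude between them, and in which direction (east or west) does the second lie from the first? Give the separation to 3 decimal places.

Raw difference: -120.143 − 109.953 = -230.096°.
Normalise into (−180°, 180°]: -230.096° + 360° = 129.904°.
Positive ⇒ the second point lies to the east; separation 129.904°.

129.904° east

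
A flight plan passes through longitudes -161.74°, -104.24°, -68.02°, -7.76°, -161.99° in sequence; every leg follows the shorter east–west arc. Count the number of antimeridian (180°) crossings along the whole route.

Leg 1: -161.74° → -104.24°, shortest Δλ = 57.5° (east) — does not cross 180°.
Leg 2: -104.24° → -68.02°, shortest Δλ = 36.22° (east) — does not cross 180°.
Leg 3: -68.02° → -7.76°, shortest Δλ = 60.26° (east) — does not cross 180°.
Leg 4: -7.76° → -161.99°, shortest Δλ = -154.23° (west) — does not cross 180°.
Total crossings: 0.

0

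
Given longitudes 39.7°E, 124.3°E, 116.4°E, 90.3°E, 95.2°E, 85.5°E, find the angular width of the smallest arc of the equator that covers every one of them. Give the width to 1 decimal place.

Sort the longitudes: +39.7°, +85.5°, +90.3°, +95.2°, +116.4°, +124.3°.
Eastward gaps between consecutive values (wrapping around): 45.8°, 4.8°, 4.9°, 21.2°, 7.9°, 275.4°.
Largest gap = 275.4° ⇒ minimal covering band is its complement: 360° − 275.4° = 84.6°.
Band runs from +39.7° eastward to +124.3°.

84.6°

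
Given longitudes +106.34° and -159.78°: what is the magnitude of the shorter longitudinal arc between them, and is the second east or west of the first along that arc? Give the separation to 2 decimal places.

93.88° east

Raw difference: -159.78 − 106.34 = -266.12°.
Normalise into (−180°, 180°]: -266.12° + 360° = 93.88°.
Positive ⇒ the second point lies to the east; separation 93.88°.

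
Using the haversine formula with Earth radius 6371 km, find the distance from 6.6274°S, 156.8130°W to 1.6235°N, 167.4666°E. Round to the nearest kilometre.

4069 km

Δλ = 167.4666 − -156.8130 = 324.2796°; wrapped into (−180°, 180°]: -35.7204°.
Δφ = 1.6235 − -6.6274 = 8.2509°.
a = sin²(Δφ/2) + cos φ₁ · cos φ₂ · sin²(Δλ/2) = 0.098572.
c = 2·atan2(√a, √(1−a)) = 0.63872 rad → d = 6371·c ≈ 4069.31 km.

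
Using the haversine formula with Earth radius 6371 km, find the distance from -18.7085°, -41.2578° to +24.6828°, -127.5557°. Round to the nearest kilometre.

Δλ = -127.5557 − -41.2578 = -86.2979°.
Δφ = 24.6828 − -18.7085 = 43.3913°.
a = sin²(Δφ/2) + cos φ₁ · cos φ₂ · sin²(Δλ/2) = 0.539188.
c = 2·atan2(√a, √(1−a)) = 1.64925 rad → d = 6371·c ≈ 10507.39 km.

10507 km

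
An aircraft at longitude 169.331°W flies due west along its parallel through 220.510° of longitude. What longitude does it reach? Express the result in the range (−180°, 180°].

29.841°W

Start at -169.331°; shift −220.510° → -389.841°.
-389.841° lies outside (−180°, 180°]; add 360° → -29.841°.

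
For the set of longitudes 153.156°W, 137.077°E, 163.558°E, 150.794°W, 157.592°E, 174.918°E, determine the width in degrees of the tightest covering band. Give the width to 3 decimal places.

72.129°

Sort the longitudes: -153.156°, -150.794°, +137.077°, +157.592°, +163.558°, +174.918°.
Eastward gaps between consecutive values (wrapping around): 2.362°, 287.871°, 20.515°, 5.966°, 11.360°, 31.926°.
Largest gap = 287.871° ⇒ minimal covering band is its complement: 360° − 287.871° = 72.129°.
Band runs from +137.077° eastward to -150.794°, crossing the antimeridian.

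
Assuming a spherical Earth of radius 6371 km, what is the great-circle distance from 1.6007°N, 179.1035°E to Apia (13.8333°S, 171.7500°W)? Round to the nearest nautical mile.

Δλ = -171.7500 − 179.1035 = -350.8535°; wrapped into (−180°, 180°]: 9.1465°.
Δφ = -13.8333 − 1.6007 = -15.4340°.
a = sin²(Δφ/2) + cos φ₁ · cos φ₂ · sin²(Δλ/2) = 0.024202.
c = 2·atan2(√a, √(1−a)) = 0.31241 rad → d = 6371·c ≈ 1990.35 km ≈ 1074.70 nmi.

1075 nmi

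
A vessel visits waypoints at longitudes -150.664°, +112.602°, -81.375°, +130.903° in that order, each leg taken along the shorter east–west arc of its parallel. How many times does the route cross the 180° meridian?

Leg 1: -150.664° → +112.602°, shortest Δλ = -96.734° (west) — crosses 180°.
Leg 2: +112.602° → -81.375°, shortest Δλ = 166.023° (east) — crosses 180°.
Leg 3: -81.375° → +130.903°, shortest Δλ = -147.722° (west) — crosses 180°.
Total crossings: 3.

3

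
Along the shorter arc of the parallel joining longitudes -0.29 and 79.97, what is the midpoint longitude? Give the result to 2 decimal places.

Signed shortest Δλ from -0.29° to +79.97° is +80.26°.
Midpoint longitude = -0.29° + (+80.26°)/2 = -0.29° + 40.13° = +39.84°.

+39.84°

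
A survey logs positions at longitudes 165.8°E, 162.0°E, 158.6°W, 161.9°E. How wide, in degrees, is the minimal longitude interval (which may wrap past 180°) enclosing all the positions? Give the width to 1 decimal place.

Sort the longitudes: -158.6°, +161.9°, +162.0°, +165.8°.
Eastward gaps between consecutive values (wrapping around): 320.5°, 0.1°, 3.8°, 35.6°.
Largest gap = 320.5° ⇒ minimal covering band is its complement: 360° − 320.5° = 39.5°.
Band runs from +161.9° eastward to -158.6°, crossing the antimeridian.

39.5°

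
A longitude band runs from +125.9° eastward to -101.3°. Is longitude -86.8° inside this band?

No

Band width going east from +125.9° to -101.3°: ((-101.3 − 125.9) mod 360) = 132.8°.
Offset of -86.8° east of the west edge: ((-86.8 − 125.9) mod 360) = 147.3°.
147.3° > 132.8° ⇒ outside.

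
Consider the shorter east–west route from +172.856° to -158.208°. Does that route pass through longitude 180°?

Yes

Naïve |-158.208 − 172.856| = 331.064° > 180°, so the shorter arc goes the other way round — across 180°.
Signed shortest Δλ = ((-158.208 − 172.856 + 180) mod 360) − 180 = 28.936°.
Going east by 28.936° from +172.856° passes through 180° before reaching -158.208°.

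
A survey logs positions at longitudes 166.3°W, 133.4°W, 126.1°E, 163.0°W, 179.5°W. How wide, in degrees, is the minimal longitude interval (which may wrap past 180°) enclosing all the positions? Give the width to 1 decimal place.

Sort the longitudes: -179.5°, -166.3°, -163.0°, -133.4°, +126.1°.
Eastward gaps between consecutive values (wrapping around): 13.2°, 3.3°, 29.6°, 259.5°, 54.4°.
Largest gap = 259.5° ⇒ minimal covering band is its complement: 360° − 259.5° = 100.5°.
Band runs from +126.1° eastward to -133.4°, crossing the antimeridian.

100.5°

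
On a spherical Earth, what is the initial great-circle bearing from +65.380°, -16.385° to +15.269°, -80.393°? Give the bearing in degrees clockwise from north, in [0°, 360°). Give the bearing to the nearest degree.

Δλ = -80.393 − -16.385 = -64.008°.
θ = atan2( sin Δλ · cos φ₂ , cos φ₁ · sin φ₂ − sin φ₁ · cos φ₂ · cos Δλ )
  = atan2(-0.86713, -0.27463) = -107.574° → normalised to [0°, 360°): 252.426°.

252°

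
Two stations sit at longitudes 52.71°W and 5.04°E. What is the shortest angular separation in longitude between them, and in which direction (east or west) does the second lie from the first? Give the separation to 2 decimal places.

57.75° east

Raw difference: 5.04 − -52.71 = 57.75°.
Normalise into (−180°, 180°]: 57.75° stays 57.75°.
Positive ⇒ the second point lies to the east; separation 57.75°.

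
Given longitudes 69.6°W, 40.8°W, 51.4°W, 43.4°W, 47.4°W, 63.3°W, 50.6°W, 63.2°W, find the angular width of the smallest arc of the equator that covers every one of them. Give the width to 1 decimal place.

28.8°

Sort the longitudes: -69.6°, -63.3°, -63.2°, -51.4°, -50.6°, -47.4°, -43.4°, -40.8°.
Eastward gaps between consecutive values (wrapping around): 6.3°, 0.1°, 11.8°, 0.8°, 3.2°, 4.0°, 2.6°, 331.2°.
Largest gap = 331.2° ⇒ minimal covering band is its complement: 360° − 331.2° = 28.8°.
Band runs from -69.6° eastward to -40.8°.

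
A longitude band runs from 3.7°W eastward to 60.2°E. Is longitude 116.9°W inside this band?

Band width going east from -3.7° to +60.2°: ((60.2 − -3.7) mod 360) = 63.9°.
Offset of -116.9° east of the west edge: ((-116.9 − -3.7) mod 360) = 246.8°.
246.8° > 63.9° ⇒ outside.

No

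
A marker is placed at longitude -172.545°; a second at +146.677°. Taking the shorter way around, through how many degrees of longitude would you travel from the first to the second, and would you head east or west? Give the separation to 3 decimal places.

40.778° west

Raw difference: 146.677 − -172.545 = 319.222°.
Normalise into (−180°, 180°]: 319.222° − 360° = -40.778°.
Negative ⇒ the second point lies to the west; separation 40.778°.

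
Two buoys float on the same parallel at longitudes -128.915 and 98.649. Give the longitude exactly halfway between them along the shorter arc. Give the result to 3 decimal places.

+164.867°

Signed shortest Δλ from -128.915° to +98.649° is -132.436°.
Midpoint longitude = -128.915° + (-132.436°)/2 = -128.915° − 66.218° = -195.133°.
Normalise into (−180°, 180°]: +164.867°.
(The naïve average (-128.915 + +98.649)/2 = -15.133° is on the wrong side of the globe.)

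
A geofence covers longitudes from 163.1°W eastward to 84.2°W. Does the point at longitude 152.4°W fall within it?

Yes

Band width going east from -163.1° to -84.2°: ((-84.2 − -163.1) mod 360) = 78.9°.
Offset of -152.4° east of the west edge: ((-152.4 − -163.1) mod 360) = 10.7°.
10.7° ≤ 78.9° ⇒ inside.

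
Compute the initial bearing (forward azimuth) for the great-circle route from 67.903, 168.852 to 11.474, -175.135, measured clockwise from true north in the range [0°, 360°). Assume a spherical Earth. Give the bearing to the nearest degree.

161°

Δλ = -175.135 − 168.852 = -343.987°; wrapped into (−180°, 180°]: 16.013°.
θ = atan2( sin Δλ · cos φ₂ , cos φ₁ · sin φ₂ − sin φ₁ · cos φ₂ · cos Δλ )
  = atan2(0.27034, -0.79797) = 161.284° → normalised to [0°, 360°): 161.284°.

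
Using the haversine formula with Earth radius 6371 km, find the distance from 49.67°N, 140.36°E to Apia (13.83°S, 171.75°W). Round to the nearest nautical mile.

4573 nmi

Δλ = -171.75 − 140.36 = -312.11°; wrapped into (−180°, 180°]: 47.89°.
Δφ = -13.83 − 49.67 = -63.50°.
a = sin²(Δφ/2) + cos φ₁ · cos φ₂ · sin²(Δλ/2) = 0.380417.
c = 2·atan2(√a, √(1−a)) = 1.32929 rad → d = 6371·c ≈ 8468.90 km ≈ 4572.84 nmi.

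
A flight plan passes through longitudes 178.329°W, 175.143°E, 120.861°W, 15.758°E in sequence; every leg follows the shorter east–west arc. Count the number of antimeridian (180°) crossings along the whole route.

Leg 1: -178.329° → +175.143°, shortest Δλ = -6.528° (west) — crosses 180°.
Leg 2: +175.143° → -120.861°, shortest Δλ = 63.996° (east) — crosses 180°.
Leg 3: -120.861° → +15.758°, shortest Δλ = 136.619° (east) — does not cross 180°.
Total crossings: 2.

2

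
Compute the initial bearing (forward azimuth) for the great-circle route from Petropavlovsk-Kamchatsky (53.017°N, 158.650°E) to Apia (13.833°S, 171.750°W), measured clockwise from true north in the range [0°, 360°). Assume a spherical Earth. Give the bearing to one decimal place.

Δλ = -171.750 − 158.650 = -330.400°; wrapped into (−180°, 180°]: 29.600°.
θ = atan2( sin Δλ · cos φ₂ , cos φ₁ · sin φ₂ − sin φ₁ · cos φ₂ · cos Δλ )
  = atan2(0.47962, -0.81825) = 149.623° → normalised to [0°, 360°): 149.623°.

149.6°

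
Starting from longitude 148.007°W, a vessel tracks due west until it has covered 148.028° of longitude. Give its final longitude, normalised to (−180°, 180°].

Start at -148.007°; shift −148.028° → -296.035°.
-296.035° lies outside (−180°, 180°]; add 360° → +63.965°.

63.965°E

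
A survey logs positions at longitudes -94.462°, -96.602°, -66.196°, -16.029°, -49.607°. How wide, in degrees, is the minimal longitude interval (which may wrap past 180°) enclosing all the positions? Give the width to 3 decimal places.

80.573°

Sort the longitudes: -96.602°, -94.462°, -66.196°, -49.607°, -16.029°.
Eastward gaps between consecutive values (wrapping around): 2.140°, 28.266°, 16.589°, 33.578°, 279.427°.
Largest gap = 279.427° ⇒ minimal covering band is its complement: 360° − 279.427° = 80.573°.
Band runs from -96.602° eastward to -16.029°.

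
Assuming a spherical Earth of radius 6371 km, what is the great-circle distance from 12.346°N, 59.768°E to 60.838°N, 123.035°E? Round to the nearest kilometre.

Δλ = 123.035 − 59.768 = 63.267°.
Δφ = 60.838 − 12.346 = 48.492°.
a = sin²(Δφ/2) + cos φ₁ · cos φ₂ · sin²(Δλ/2) = 0.299581.
c = 2·atan2(√a, √(1−a)) = 1.15836 rad → d = 6371·c ≈ 7379.94 km.

7380 km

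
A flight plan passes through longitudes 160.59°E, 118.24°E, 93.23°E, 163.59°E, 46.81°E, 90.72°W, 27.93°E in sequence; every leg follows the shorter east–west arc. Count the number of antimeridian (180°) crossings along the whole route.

0

Leg 1: +160.59° → +118.24°, shortest Δλ = -42.35° (west) — does not cross 180°.
Leg 2: +118.24° → +93.23°, shortest Δλ = -25.01° (west) — does not cross 180°.
Leg 3: +93.23° → +163.59°, shortest Δλ = 70.36° (east) — does not cross 180°.
Leg 4: +163.59° → +46.81°, shortest Δλ = -116.78° (west) — does not cross 180°.
Leg 5: +46.81° → -90.72°, shortest Δλ = -137.53° (west) — does not cross 180°.
Leg 6: -90.72° → +27.93°, shortest Δλ = 118.65° (east) — does not cross 180°.
Total crossings: 0.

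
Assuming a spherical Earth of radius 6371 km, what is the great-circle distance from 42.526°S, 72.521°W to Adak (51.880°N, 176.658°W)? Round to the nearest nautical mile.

Δλ = -176.658 − -72.521 = -104.137°.
Δφ = 51.880 − -42.526 = 94.406°.
a = sin²(Δφ/2) + cos φ₁ · cos φ₂ · sin²(Δλ/2) = 0.821439.
c = 2·atan2(√a, √(1−a)) = 2.26905 rad → d = 6371·c ≈ 14456.09 km ≈ 7805.67 nmi.

7806 nmi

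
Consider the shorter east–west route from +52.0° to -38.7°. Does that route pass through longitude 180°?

Signed shortest Δλ = ((-38.7 − 52.0 + 180) mod 360) − 180 = -90.7°.
Going west by 90.7° from +52.0° reaches -38.7° without touching 180°.

No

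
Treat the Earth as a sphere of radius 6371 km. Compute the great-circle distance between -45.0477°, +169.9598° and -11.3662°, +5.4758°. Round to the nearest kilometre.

Δλ = 5.4758 − 169.9598 = -164.4840°.
Δφ = -11.3662 − -45.0477 = 33.6815°.
a = sin²(Δφ/2) + cos φ₁ · cos φ₂ · sin²(Δλ/2) = 0.763973.
c = 2·atan2(√a, √(1−a)) = 2.12698 rad → d = 6371·c ≈ 13550.97 km.

13551 km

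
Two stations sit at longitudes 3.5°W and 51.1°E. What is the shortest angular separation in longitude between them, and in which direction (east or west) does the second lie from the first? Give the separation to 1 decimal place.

Raw difference: 51.1 − -3.5 = 54.6°.
Normalise into (−180°, 180°]: 54.6° stays 54.6°.
Positive ⇒ the second point lies to the east; separation 54.6°.

54.6° east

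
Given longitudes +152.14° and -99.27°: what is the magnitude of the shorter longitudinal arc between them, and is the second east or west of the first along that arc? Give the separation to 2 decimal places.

Raw difference: -99.27 − 152.14 = -251.41°.
Normalise into (−180°, 180°]: -251.41° + 360° = 108.59°.
Positive ⇒ the second point lies to the east; separation 108.59°.

108.59° east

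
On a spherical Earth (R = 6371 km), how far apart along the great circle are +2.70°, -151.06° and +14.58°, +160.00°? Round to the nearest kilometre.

Δλ = 160.00 − -151.06 = 311.06°; wrapped into (−180°, 180°]: -48.94°.
Δφ = 14.58 − 2.70 = 11.88°.
a = sin²(Δφ/2) + cos φ₁ · cos φ₂ · sin²(Δλ/2) = 0.176575.
c = 2·atan2(√a, √(1−a)) = 0.86735 rad → d = 6371·c ≈ 5525.89 km.

5526 km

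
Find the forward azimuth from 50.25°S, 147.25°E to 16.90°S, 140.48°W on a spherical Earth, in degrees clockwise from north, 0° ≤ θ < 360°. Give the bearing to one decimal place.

87.6°

Δλ = -140.48 − 147.25 = -287.73°; wrapped into (−180°, 180°]: 72.27°.
θ = atan2( sin Δλ · cos φ₂ , cos φ₁ · sin φ₂ − sin φ₁ · cos φ₂ · cos Δλ )
  = atan2(0.91137, 0.03814) = 87.604° → normalised to [0°, 360°): 87.604°.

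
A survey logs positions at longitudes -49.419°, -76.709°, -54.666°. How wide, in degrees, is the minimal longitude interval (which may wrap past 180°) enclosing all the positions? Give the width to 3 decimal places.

27.290°

Sort the longitudes: -76.709°, -54.666°, -49.419°.
Eastward gaps between consecutive values (wrapping around): 22.043°, 5.247°, 332.710°.
Largest gap = 332.710° ⇒ minimal covering band is its complement: 360° − 332.710° = 27.290°.
Band runs from -76.709° eastward to -49.419°.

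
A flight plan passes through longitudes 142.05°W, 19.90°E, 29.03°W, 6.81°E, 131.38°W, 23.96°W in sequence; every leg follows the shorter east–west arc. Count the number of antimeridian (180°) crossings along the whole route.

Leg 1: -142.05° → +19.90°, shortest Δλ = 161.95° (east) — does not cross 180°.
Leg 2: +19.90° → -29.03°, shortest Δλ = -48.93° (west) — does not cross 180°.
Leg 3: -29.03° → +6.81°, shortest Δλ = 35.84° (east) — does not cross 180°.
Leg 4: +6.81° → -131.38°, shortest Δλ = -138.19° (west) — does not cross 180°.
Leg 5: -131.38° → -23.96°, shortest Δλ = 107.42° (east) — does not cross 180°.
Total crossings: 0.

0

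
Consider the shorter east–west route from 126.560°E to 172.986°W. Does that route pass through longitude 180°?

Yes

Naïve |-172.986 − 126.560| = 299.546° > 180°, so the shorter arc goes the other way round — across 180°.
Signed shortest Δλ = ((-172.986 − 126.560 + 180) mod 360) − 180 = 60.454°.
Going east by 60.454° from +126.560° passes through 180° before reaching -172.986°.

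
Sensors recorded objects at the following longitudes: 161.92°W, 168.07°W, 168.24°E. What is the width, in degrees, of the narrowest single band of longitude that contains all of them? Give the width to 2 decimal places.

Sort the longitudes: -168.07°, -161.92°, +168.24°.
Eastward gaps between consecutive values (wrapping around): 6.15°, 330.16°, 23.69°.
Largest gap = 330.16° ⇒ minimal covering band is its complement: 360° − 330.16° = 29.84°.
Band runs from +168.24° eastward to -161.92°, crossing the antimeridian.

29.84°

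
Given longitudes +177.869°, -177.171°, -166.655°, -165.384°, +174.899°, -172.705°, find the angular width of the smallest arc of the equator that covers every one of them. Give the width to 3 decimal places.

Sort the longitudes: -177.171°, -172.705°, -166.655°, -165.384°, +174.899°, +177.869°.
Eastward gaps between consecutive values (wrapping around): 4.466°, 6.050°, 1.271°, 340.283°, 2.970°, 4.960°.
Largest gap = 340.283° ⇒ minimal covering band is its complement: 360° − 340.283° = 19.717°.
Band runs from +174.899° eastward to -165.384°, crossing the antimeridian.

19.717°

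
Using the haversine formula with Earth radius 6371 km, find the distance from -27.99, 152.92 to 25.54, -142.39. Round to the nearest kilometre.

Δλ = -142.39 − 152.92 = -295.31°; wrapped into (−180°, 180°]: 64.69°.
Δφ = 25.54 − -27.99 = 53.53°.
a = sin²(Δφ/2) + cos φ₁ · cos φ₂ · sin²(Δλ/2) = 0.430861.
c = 2·atan2(√a, √(1−a)) = 1.43207 rad → d = 6371·c ≈ 9123.74 km.

9124 km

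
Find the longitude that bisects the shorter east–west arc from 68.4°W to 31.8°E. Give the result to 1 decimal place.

Signed shortest Δλ from -68.4° to +31.8° is +100.2°.
Midpoint longitude = -68.4° + (+100.2°)/2 = -68.4° + 50.1° = -18.3°.

18.3°W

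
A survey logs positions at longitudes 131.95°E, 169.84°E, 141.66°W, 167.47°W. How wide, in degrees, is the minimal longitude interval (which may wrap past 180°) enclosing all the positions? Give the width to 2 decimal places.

86.39°

Sort the longitudes: -167.47°, -141.66°, +131.95°, +169.84°.
Eastward gaps between consecutive values (wrapping around): 25.81°, 273.61°, 37.89°, 22.69°.
Largest gap = 273.61° ⇒ minimal covering band is its complement: 360° − 273.61° = 86.39°.
Band runs from +131.95° eastward to -141.66°, crossing the antimeridian.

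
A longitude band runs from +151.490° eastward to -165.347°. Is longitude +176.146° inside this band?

Band width going east from +151.490° to -165.347°: ((-165.347 − 151.490) mod 360) = 43.163°.
Offset of +176.146° east of the west edge: ((176.146 − 151.490) mod 360) = 24.656°.
24.656° ≤ 43.163° ⇒ inside.

Yes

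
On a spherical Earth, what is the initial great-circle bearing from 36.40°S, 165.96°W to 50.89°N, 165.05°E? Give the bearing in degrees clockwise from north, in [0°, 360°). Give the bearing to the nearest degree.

342°

Δλ = 165.05 − -165.96 = 331.01°; wrapped into (−180°, 180°]: -28.99°.
θ = atan2( sin Δλ · cos φ₂ , cos φ₁ · sin φ₂ − sin φ₁ · cos φ₂ · cos Δλ )
  = atan2(-0.30573, 0.95198) = -17.804° → normalised to [0°, 360°): 342.196°.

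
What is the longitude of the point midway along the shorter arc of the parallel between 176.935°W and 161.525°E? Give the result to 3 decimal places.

172.295°E

Signed shortest Δλ from -176.935° to +161.525° is -21.540°.
Midpoint longitude = -176.935° + (-21.540°)/2 = -176.935° − 10.770° = -187.705°.
Normalise into (−180°, 180°]: +172.295°.
(The naïve average (-176.935 + +161.525)/2 = -7.705° is on the wrong side of the globe.)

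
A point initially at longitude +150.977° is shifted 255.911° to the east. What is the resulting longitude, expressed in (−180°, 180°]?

Start at +150.977°; shift +255.911° → +406.888°.
+406.888° lies outside (−180°, 180°]; subtract 360° → +46.888°.

+46.888°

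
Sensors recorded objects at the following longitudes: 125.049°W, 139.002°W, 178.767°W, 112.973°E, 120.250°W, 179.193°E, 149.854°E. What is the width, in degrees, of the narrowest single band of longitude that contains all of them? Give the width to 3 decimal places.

126.777°

Sort the longitudes: -178.767°, -139.002°, -125.049°, -120.250°, +112.973°, +149.854°, +179.193°.
Eastward gaps between consecutive values (wrapping around): 39.765°, 13.953°, 4.799°, 233.223°, 36.881°, 29.339°, 2.040°.
Largest gap = 233.223° ⇒ minimal covering band is its complement: 360° − 233.223° = 126.777°.
Band runs from +112.973° eastward to -120.250°, crossing the antimeridian.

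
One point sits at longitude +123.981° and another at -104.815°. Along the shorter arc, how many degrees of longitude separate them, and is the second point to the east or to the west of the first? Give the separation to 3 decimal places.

Raw difference: -104.815 − 123.981 = -228.796°.
Normalise into (−180°, 180°]: -228.796° + 360° = 131.204°.
Positive ⇒ the second point lies to the east; separation 131.204°.

131.204° east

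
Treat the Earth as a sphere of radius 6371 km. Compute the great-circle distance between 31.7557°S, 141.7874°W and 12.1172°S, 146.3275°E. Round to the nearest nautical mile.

Δλ = 146.3275 − -141.7874 = 288.1149°; wrapped into (−180°, 180°]: -71.8851°.
Δφ = -12.1172 − -31.7557 = 19.6385°.
a = sin²(Δφ/2) + cos φ₁ · cos φ₂ · sin²(Δλ/2) = 0.315518.
c = 2·atan2(√a, √(1−a)) = 1.19290 rad → d = 6371·c ≈ 7599.98 km ≈ 4103.66 nmi.

4104 nmi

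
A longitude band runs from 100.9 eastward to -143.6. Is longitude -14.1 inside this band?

No

Band width going east from +100.9° to -143.6°: ((-143.6 − 100.9) mod 360) = 115.5°.
Offset of -14.1° east of the west edge: ((-14.1 − 100.9) mod 360) = 245.0°.
245.0° > 115.5° ⇒ outside.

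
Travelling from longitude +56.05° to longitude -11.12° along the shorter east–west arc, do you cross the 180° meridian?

Signed shortest Δλ = ((-11.12 − 56.05 + 180) mod 360) − 180 = -67.17°.
Going west by 67.17° from +56.05° reaches -11.12° without touching 180°.

No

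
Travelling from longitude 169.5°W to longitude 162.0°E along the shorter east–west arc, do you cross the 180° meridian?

Yes

Naïve |162.0 − -169.5| = 331.5° > 180°, so the shorter arc goes the other way round — across 180°.
Signed shortest Δλ = ((162.0 − -169.5 + 180) mod 360) − 180 = -28.5°.
Going west by 28.5° from -169.5° passes through 180° before reaching +162.0°.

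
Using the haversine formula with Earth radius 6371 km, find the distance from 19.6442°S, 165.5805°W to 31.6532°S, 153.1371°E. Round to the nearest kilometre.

4319 km

Δλ = 153.1371 − -165.5805 = 318.7176°; wrapped into (−180°, 180°]: -41.2824°.
Δφ = -31.6532 − -19.6442 = -12.0090°.
a = sin²(Δφ/2) + cos φ₁ · cos φ₂ · sin²(Δλ/2) = 0.110567.
c = 2·atan2(√a, √(1−a)) = 0.67794 rad → d = 6371·c ≈ 4319.15 km.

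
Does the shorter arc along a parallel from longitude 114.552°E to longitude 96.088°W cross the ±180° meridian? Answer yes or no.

Yes

Naïve |-96.088 − 114.552| = 210.64° > 180°, so the shorter arc goes the other way round — across 180°.
Signed shortest Δλ = ((-96.088 − 114.552 + 180) mod 360) − 180 = 149.36°.
Going east by 149.36° from +114.552° passes through 180° before reaching -96.088°.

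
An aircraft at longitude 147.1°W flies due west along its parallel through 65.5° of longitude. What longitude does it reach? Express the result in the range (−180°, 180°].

147.4°E

Start at -147.1°; shift −65.5° → -212.6°.
-212.6° lies outside (−180°, 180°]; add 360° → +147.4°.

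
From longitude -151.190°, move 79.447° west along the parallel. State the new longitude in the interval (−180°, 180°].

Start at -151.190°; shift −79.447° → -230.637°.
-230.637° lies outside (−180°, 180°]; add 360° → +129.363°.

+129.363°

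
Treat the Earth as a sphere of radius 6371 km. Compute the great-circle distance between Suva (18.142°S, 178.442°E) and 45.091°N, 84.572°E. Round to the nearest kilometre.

Δλ = 84.572 − 178.442 = -93.870°.
Δφ = 45.091 − -18.142 = 63.233°.
a = sin²(Δφ/2) + cos φ₁ · cos φ₂ · sin²(Δλ/2) = 0.632902.
c = 2·atan2(√a, √(1−a)) = 1.83983 rad → d = 6371·c ≈ 11721.58 km.

11722 km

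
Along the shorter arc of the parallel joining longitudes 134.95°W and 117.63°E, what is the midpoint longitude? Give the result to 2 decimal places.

Signed shortest Δλ from -134.95° to +117.63° is -107.42°.
Midpoint longitude = -134.95° + (-107.42°)/2 = -134.95° − 53.71° = -188.66°.
Normalise into (−180°, 180°]: +171.34°.
(The naïve average (-134.95 + +117.63)/2 = -8.66° is on the wrong side of the globe.)

171.34°E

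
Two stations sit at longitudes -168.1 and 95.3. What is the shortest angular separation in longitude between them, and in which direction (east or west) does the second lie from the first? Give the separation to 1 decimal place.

Raw difference: 95.3 − -168.1 = 263.4°.
Normalise into (−180°, 180°]: 263.4° − 360° = -96.6°.
Negative ⇒ the second point lies to the west; separation 96.6°.

96.6° west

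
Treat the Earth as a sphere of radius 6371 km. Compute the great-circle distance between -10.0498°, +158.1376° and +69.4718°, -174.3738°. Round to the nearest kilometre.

9094 km

Δλ = -174.3738 − 158.1376 = -332.5114°; wrapped into (−180°, 180°]: 27.4886°.
Δφ = 69.4718 − -10.0498 = 79.5216°.
a = sin²(Δφ/2) + cos φ₁ · cos φ₂ · sin²(Δλ/2) = 0.428559.
c = 2·atan2(√a, √(1−a)) = 1.42742 rad → d = 6371·c ≈ 9094.11 km.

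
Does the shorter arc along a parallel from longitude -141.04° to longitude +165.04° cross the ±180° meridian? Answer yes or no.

Naïve |165.04 − -141.04| = 306.08° > 180°, so the shorter arc goes the other way round — across 180°.
Signed shortest Δλ = ((165.04 − -141.04 + 180) mod 360) − 180 = -53.92°.
Going west by 53.92° from -141.04° passes through 180° before reaching +165.04°.

Yes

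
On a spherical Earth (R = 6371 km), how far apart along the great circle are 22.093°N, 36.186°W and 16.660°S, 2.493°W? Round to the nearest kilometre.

5659 km

Δλ = -2.493 − -36.186 = 33.693°.
Δφ = -16.660 − 22.093 = -38.753°.
a = sin²(Δφ/2) + cos φ₁ · cos φ₂ · sin²(Δλ/2) = 0.184630.
c = 2·atan2(√a, √(1−a)) = 0.88829 rad → d = 6371·c ≈ 5659.29 km.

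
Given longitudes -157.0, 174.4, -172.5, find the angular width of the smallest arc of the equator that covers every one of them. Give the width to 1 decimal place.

28.6°

Sort the longitudes: -172.5°, -157.0°, +174.4°.
Eastward gaps between consecutive values (wrapping around): 15.5°, 331.4°, 13.1°.
Largest gap = 331.4° ⇒ minimal covering band is its complement: 360° − 331.4° = 28.6°.
Band runs from +174.4° eastward to -157.0°, crossing the antimeridian.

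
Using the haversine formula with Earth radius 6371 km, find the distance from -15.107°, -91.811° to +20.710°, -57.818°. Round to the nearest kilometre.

Δλ = -57.818 − -91.811 = 33.993°.
Δφ = 20.710 − -15.107 = 35.817°.
a = sin²(Δφ/2) + cos φ₁ · cos φ₂ · sin²(Δλ/2) = 0.171718.
c = 2·atan2(√a, √(1−a)) = 0.85454 rad → d = 6371·c ≈ 5444.29 km.

5444 km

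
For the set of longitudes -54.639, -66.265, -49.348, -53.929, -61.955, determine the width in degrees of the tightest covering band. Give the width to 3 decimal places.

Sort the longitudes: -66.265°, -61.955°, -54.639°, -53.929°, -49.348°.
Eastward gaps between consecutive values (wrapping around): 4.310°, 7.316°, 0.710°, 4.581°, 343.083°.
Largest gap = 343.083° ⇒ minimal covering band is its complement: 360° − 343.083° = 16.917°.
Band runs from -66.265° eastward to -49.348°.

16.917°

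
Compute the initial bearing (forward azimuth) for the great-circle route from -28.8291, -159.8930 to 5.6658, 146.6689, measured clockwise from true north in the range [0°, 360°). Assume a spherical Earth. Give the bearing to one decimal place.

Δλ = 146.6689 − -159.8930 = 306.5619°; wrapped into (−180°, 180°]: -53.4381°.
θ = atan2( sin Δλ · cos φ₂ , cos φ₁ · sin φ₂ − sin φ₁ · cos φ₂ · cos Δλ )
  = atan2(-0.79929, 0.37233) = -65.023° → normalised to [0°, 360°): 294.977°.

295.0°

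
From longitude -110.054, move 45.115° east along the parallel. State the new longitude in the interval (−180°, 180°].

-64.939°

Start at -110.054°; shift +45.115° → -64.939°.
-64.939° already lies in (−180°, 180°].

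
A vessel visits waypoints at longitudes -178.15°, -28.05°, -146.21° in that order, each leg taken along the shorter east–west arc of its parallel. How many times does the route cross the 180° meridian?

0

Leg 1: -178.15° → -28.05°, shortest Δλ = 150.1° (east) — does not cross 180°.
Leg 2: -28.05° → -146.21°, shortest Δλ = -118.16° (west) — does not cross 180°.
Total crossings: 0.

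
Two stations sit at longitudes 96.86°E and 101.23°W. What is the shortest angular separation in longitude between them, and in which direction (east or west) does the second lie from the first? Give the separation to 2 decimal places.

Raw difference: -101.23 − 96.86 = -198.09°.
Normalise into (−180°, 180°]: -198.09° + 360° = 161.91°.
Positive ⇒ the second point lies to the east; separation 161.91°.

161.91° east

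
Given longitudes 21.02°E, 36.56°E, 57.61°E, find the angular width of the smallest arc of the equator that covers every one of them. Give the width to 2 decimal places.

36.59°

Sort the longitudes: +21.02°, +36.56°, +57.61°.
Eastward gaps between consecutive values (wrapping around): 15.54°, 21.05°, 323.41°.
Largest gap = 323.41° ⇒ minimal covering band is its complement: 360° − 323.41° = 36.59°.
Band runs from +21.02° eastward to +57.61°.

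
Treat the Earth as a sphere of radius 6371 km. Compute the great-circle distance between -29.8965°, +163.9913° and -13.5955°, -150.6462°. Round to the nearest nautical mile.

2692 nmi

Δλ = -150.6462 − 163.9913 = -314.6375°; wrapped into (−180°, 180°]: 45.3625°.
Δφ = -13.5955 − -29.8965 = 16.3010°.
a = sin²(Δφ/2) + cos φ₁ · cos φ₂ · sin²(Δλ/2) = 0.145392.
c = 2·atan2(√a, √(1−a)) = 0.78241 rad → d = 6371·c ≈ 4984.73 km ≈ 2691.54 nmi.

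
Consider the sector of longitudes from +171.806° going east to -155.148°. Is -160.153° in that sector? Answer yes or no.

Band width going east from +171.806° to -155.148°: ((-155.148 − 171.806) mod 360) = 33.046°.
Offset of -160.153° east of the west edge: ((-160.153 − 171.806) mod 360) = 28.041°.
28.041° ≤ 33.046° ⇒ inside.

Yes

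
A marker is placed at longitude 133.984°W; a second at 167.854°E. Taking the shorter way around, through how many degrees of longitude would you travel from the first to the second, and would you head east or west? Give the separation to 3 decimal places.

Raw difference: 167.854 − -133.984 = 301.838°.
Normalise into (−180°, 180°]: 301.838° − 360° = -58.162°.
Negative ⇒ the second point lies to the west; separation 58.162°.

58.162° west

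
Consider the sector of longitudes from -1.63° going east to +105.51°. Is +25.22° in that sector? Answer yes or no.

Yes

Band width going east from -1.63° to +105.51°: ((105.51 − -1.63) mod 360) = 107.14°.
Offset of +25.22° east of the west edge: ((25.22 − -1.63) mod 360) = 26.85°.
26.85° ≤ 107.14° ⇒ inside.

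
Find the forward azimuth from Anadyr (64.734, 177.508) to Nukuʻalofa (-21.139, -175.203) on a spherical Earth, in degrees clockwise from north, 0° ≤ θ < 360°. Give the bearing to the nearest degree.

173°

Δλ = -175.203 − 177.508 = -352.711°; wrapped into (−180°, 180°]: 7.289°.
θ = atan2( sin Δλ · cos φ₂ , cos φ₁ · sin φ₂ − sin φ₁ · cos φ₂ · cos Δλ )
  = atan2(0.11834, -0.99059) = 173.188° → normalised to [0°, 360°): 173.188°.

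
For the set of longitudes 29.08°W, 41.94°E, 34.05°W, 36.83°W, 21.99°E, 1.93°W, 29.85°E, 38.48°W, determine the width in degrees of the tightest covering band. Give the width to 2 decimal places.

80.42°

Sort the longitudes: -38.48°, -36.83°, -34.05°, -29.08°, -1.93°, +21.99°, +29.85°, +41.94°.
Eastward gaps between consecutive values (wrapping around): 1.65°, 2.78°, 4.97°, 27.15°, 23.92°, 7.86°, 12.09°, 279.58°.
Largest gap = 279.58° ⇒ minimal covering band is its complement: 360° − 279.58° = 80.42°.
Band runs from -38.48° eastward to +41.94°.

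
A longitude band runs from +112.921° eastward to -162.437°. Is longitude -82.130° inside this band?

No

Band width going east from +112.921° to -162.437°: ((-162.437 − 112.921) mod 360) = 84.642°.
Offset of -82.130° east of the west edge: ((-82.130 − 112.921) mod 360) = 164.949°.
164.949° > 84.642° ⇒ outside.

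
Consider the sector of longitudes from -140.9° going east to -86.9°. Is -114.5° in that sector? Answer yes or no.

Band width going east from -140.9° to -86.9°: ((-86.9 − -140.9) mod 360) = 54.0°.
Offset of -114.5° east of the west edge: ((-114.5 − -140.9) mod 360) = 26.4°.
26.4° ≤ 54.0° ⇒ inside.

Yes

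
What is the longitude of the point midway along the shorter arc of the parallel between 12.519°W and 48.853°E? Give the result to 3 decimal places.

Signed shortest Δλ from -12.519° to +48.853° is +61.372°.
Midpoint longitude = -12.519° + (+61.372°)/2 = -12.519° + 30.686° = +18.167°.

18.167°E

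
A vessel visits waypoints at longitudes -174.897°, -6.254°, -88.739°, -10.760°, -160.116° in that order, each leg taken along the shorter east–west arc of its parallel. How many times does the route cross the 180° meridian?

0

Leg 1: -174.897° → -6.254°, shortest Δλ = 168.643° (east) — does not cross 180°.
Leg 2: -6.254° → -88.739°, shortest Δλ = -82.485° (west) — does not cross 180°.
Leg 3: -88.739° → -10.760°, shortest Δλ = 77.979° (east) — does not cross 180°.
Leg 4: -10.760° → -160.116°, shortest Δλ = -149.356° (west) — does not cross 180°.
Total crossings: 0.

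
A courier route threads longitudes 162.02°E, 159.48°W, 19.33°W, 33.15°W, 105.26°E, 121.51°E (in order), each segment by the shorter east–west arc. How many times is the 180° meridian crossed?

1

Leg 1: +162.02° → -159.48°, shortest Δλ = 38.5° (east) — crosses 180°.
Leg 2: -159.48° → -19.33°, shortest Δλ = 140.15° (east) — does not cross 180°.
Leg 3: -19.33° → -33.15°, shortest Δλ = -13.82° (west) — does not cross 180°.
Leg 4: -33.15° → +105.26°, shortest Δλ = 138.41° (east) — does not cross 180°.
Leg 5: +105.26° → +121.51°, shortest Δλ = 16.25° (east) — does not cross 180°.
Total crossings: 1.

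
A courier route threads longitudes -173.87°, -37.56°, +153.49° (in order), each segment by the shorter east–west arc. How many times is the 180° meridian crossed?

1

Leg 1: -173.87° → -37.56°, shortest Δλ = 136.31° (east) — does not cross 180°.
Leg 2: -37.56° → +153.49°, shortest Δλ = -168.95° (west) — crosses 180°.
Total crossings: 1.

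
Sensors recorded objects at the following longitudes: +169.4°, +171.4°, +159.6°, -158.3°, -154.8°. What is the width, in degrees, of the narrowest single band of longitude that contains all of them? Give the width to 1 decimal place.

Sort the longitudes: -158.3°, -154.8°, +159.6°, +169.4°, +171.4°.
Eastward gaps between consecutive values (wrapping around): 3.5°, 314.4°, 9.8°, 2.0°, 30.3°.
Largest gap = 314.4° ⇒ minimal covering band is its complement: 360° − 314.4° = 45.6°.
Band runs from +159.6° eastward to -154.8°, crossing the antimeridian.

45.6°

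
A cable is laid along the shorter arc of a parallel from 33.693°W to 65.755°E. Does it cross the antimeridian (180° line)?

No

Signed shortest Δλ = ((65.755 − -33.693 + 180) mod 360) − 180 = 99.448°.
Going east by 99.448° from -33.693° reaches +65.755° without touching 180°.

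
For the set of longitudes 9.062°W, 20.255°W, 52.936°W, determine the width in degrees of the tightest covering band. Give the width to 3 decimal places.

Sort the longitudes: -52.936°, -20.255°, -9.062°.
Eastward gaps between consecutive values (wrapping around): 32.681°, 11.193°, 316.126°.
Largest gap = 316.126° ⇒ minimal covering band is its complement: 360° − 316.126° = 43.874°.
Band runs from -52.936° eastward to -9.062°.

43.874°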